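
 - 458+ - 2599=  - 3057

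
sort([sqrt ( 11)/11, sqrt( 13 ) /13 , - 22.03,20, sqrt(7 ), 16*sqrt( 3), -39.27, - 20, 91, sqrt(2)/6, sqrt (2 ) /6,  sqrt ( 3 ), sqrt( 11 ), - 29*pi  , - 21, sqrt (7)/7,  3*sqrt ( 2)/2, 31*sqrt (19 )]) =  [ - 29*pi, - 39.27  ,-22.03,-21,-20,  sqrt(2 )/6, sqrt( 2 )/6, sqrt(13)/13, sqrt( 11)/11,  sqrt ( 7)/7, sqrt( 3), 3*sqrt( 2 )/2,sqrt( 7),sqrt ( 11), 20,  16*sqrt( 3), 91, 31*sqrt(19)] 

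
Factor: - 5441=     -  5441^1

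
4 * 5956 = 23824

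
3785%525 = 110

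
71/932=71/932 = 0.08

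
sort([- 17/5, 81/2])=[ - 17/5,81/2 ]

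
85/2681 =85/2681= 0.03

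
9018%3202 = 2614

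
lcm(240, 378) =15120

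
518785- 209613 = 309172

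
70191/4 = 17547+ 3/4=   17547.75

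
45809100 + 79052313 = 124861413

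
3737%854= 321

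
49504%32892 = 16612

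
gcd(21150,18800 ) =2350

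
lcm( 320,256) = 1280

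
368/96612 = 92/24153 = 0.00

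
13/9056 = 13/9056 = 0.00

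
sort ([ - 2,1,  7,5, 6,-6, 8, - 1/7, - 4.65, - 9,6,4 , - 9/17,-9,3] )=[-9 , - 9, - 6 , - 4.65,-2, - 9/17,-1/7, 1,  3, 4, 5, 6,6 , 7 , 8 ]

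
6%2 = 0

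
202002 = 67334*3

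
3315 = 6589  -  3274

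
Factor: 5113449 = 3^5*11^1 * 1913^1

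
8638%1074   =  46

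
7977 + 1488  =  9465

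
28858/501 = 57 + 301/501 = 57.60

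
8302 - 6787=1515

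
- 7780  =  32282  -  40062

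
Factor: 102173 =83^1 * 1231^1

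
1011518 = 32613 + 978905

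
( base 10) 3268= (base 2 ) 110011000100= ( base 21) 78d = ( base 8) 6304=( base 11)2501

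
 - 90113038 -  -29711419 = -60401619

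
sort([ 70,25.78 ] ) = [25.78, 70] 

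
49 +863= 912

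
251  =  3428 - 3177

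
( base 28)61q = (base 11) 3636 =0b1001010010110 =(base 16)1296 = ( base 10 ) 4758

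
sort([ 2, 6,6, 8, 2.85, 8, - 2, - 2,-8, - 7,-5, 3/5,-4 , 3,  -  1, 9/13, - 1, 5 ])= [ - 8, - 7, - 5, - 4, - 2 ,-2, - 1,-1,3/5, 9/13,2, 2.85,3, 5,6, 6, 8, 8 ] 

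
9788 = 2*4894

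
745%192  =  169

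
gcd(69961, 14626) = 1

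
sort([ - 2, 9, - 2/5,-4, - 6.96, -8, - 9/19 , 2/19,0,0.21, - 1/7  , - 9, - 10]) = [ - 10, - 9, - 8, - 6.96, - 4,-2, - 9/19, - 2/5, - 1/7,0, 2/19, 0.21,9]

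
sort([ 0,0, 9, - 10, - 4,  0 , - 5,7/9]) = [ -10,  -  5, - 4, 0,0, 0, 7/9,  9 ] 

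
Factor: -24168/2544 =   -  19/2 =- 2^( - 1) *19^1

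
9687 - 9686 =1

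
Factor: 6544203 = 3^1 * 337^1 * 6473^1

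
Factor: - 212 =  - 2^2*53^1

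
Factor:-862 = -2^1 * 431^1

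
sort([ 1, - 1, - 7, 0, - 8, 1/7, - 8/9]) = [ - 8, - 7, - 1,  -  8/9, 0, 1/7,  1] 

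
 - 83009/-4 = 83009/4  =  20752.25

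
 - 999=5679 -6678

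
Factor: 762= 2^1 * 3^1*127^1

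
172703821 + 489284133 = 661987954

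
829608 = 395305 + 434303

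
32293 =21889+10404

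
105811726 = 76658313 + 29153413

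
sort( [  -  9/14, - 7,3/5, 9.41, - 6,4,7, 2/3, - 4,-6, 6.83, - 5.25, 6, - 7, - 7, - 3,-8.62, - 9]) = [ - 9, - 8.62, -7, - 7, - 7, - 6, - 6, - 5.25,-4, - 3, - 9/14, 3/5, 2/3, 4,6, 6.83, 7, 9.41 ] 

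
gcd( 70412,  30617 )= 1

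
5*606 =3030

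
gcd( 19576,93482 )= 2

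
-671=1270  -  1941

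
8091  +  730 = 8821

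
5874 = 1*5874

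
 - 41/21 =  - 2 + 1/21  =  - 1.95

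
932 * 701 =653332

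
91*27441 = 2497131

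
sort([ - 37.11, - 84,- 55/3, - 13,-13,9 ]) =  [ - 84, - 37.11 ,-55/3, -13, - 13,9] 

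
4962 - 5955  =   - 993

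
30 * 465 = 13950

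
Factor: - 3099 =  - 3^1*1033^1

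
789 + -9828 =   -  9039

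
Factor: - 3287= - 19^1*173^1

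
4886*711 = 3473946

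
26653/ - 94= -26653/94  =  - 283.54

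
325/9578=325/9578=0.03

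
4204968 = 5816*723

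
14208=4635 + 9573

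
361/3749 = 361/3749 = 0.10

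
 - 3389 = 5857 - 9246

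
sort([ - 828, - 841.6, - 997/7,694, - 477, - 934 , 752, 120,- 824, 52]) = [ -934, - 841.6, - 828, - 824 , -477, - 997/7,52,120,  694, 752]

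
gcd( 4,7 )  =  1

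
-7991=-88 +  - 7903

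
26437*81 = 2141397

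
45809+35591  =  81400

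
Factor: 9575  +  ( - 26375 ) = - 16800 =- 2^5*3^1*5^2*7^1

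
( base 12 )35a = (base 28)hq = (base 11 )417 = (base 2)111110110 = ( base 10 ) 502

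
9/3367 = 9/3367 = 0.00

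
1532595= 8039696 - 6507101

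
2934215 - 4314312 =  - 1380097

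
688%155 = 68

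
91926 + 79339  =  171265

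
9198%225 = 198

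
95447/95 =95447/95 = 1004.71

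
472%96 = 88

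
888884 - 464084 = 424800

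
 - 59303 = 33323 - 92626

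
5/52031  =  5/52031 = 0.00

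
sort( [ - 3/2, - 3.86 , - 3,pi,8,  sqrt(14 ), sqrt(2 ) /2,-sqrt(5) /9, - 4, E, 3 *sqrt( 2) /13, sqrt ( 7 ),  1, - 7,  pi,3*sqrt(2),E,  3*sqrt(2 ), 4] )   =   [ - 7,-4, - 3.86, - 3, - 3/2, - sqrt(5) /9,3*sqrt( 2 )/13,  sqrt( 2) /2,1, sqrt(7 ), E , E, pi , pi,  sqrt(14 ), 4,3*sqrt(2) , 3*sqrt (2),8] 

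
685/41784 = 685/41784= 0.02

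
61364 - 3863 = 57501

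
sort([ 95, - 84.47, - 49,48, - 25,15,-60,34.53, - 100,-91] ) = [ - 100, - 91,-84.47 ,-60, - 49, - 25,15,  34.53,48,95]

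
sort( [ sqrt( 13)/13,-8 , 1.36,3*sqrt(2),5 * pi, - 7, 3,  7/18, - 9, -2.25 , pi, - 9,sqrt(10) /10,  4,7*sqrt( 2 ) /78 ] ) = [ - 9,-9,-8, - 7,-2.25,7*sqrt(2 ) /78,sqrt( 13 )/13,sqrt(10)/10 , 7/18,1.36,3,pi,4, 3*sqrt(2 ),5*pi]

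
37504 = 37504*1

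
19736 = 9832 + 9904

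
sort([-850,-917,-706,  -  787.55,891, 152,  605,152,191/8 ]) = [- 917, - 850, - 787.55,-706,191/8,152,152, 605,  891] 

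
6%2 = 0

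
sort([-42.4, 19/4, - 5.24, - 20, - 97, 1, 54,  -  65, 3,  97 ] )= [ - 97,  -  65, - 42.4, - 20, - 5.24,  1, 3,19/4, 54,97]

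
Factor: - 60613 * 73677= - 3^1 * 7^2*41^1*599^1*1237^1 = - 4465784001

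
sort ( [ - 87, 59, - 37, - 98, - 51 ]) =[ - 98, - 87, - 51, - 37, 59] 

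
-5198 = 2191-7389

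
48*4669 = 224112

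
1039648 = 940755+98893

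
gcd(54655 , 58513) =643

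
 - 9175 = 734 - 9909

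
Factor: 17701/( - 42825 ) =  - 31/75 = - 3^( - 1) *5^(-2)*31^1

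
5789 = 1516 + 4273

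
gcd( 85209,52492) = 1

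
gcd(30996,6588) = 108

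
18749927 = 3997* 4691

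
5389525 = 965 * 5585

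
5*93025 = 465125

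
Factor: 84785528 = 2^3 * 17^1*623423^1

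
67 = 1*67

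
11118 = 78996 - 67878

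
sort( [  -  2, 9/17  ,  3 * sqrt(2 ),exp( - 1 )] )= [ - 2,exp( - 1),9/17, 3*sqrt(2) ]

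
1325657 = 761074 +564583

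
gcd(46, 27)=1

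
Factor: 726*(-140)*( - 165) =16770600 = 2^3*3^2*5^2*7^1*11^3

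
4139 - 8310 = - 4171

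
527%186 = 155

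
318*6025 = 1915950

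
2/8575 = 2/8575 = 0.00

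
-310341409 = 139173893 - 449515302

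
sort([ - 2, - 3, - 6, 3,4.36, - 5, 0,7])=[-6 , - 5, - 3, - 2,0,3,4.36, 7]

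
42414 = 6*7069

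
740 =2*370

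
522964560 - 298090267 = 224874293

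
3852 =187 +3665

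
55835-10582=45253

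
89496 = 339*264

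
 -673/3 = -673/3= - 224.33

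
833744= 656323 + 177421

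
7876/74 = 106 + 16/37  =  106.43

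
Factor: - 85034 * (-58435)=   2^1*5^1 * 13^1*17^1*29^1*31^1*41^1*61^1 = 4968961790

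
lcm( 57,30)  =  570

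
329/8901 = 329/8901 = 0.04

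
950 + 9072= 10022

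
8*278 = 2224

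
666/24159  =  222/8053 = 0.03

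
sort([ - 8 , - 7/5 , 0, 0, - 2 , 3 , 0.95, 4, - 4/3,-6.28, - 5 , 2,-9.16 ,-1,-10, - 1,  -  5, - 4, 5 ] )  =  [-10, - 9.16, - 8 , - 6.28, - 5, - 5, - 4,-2, - 7/5,-4/3, - 1, - 1 , 0 , 0,0.95, 2, 3,4,5]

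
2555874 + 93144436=95700310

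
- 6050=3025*(  -  2) 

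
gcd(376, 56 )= 8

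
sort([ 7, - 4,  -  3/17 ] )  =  [-4,  -  3/17, 7 ] 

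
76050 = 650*117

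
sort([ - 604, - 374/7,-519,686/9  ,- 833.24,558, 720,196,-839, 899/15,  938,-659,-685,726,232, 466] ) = [ - 839, - 833.24, -685,  -  659 ,  -  604, - 519, - 374/7 , 899/15 , 686/9,196,  232,466, 558,720, 726,  938]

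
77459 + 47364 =124823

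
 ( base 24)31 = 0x49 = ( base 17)45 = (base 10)73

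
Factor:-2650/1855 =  - 10/7 = - 2^1*5^1*7^( - 1) 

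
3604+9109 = 12713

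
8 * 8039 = 64312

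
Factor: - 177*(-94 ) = 16638 = 2^1*3^1*47^1 * 59^1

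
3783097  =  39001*97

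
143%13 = 0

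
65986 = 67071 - 1085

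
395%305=90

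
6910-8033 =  - 1123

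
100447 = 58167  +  42280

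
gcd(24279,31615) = 1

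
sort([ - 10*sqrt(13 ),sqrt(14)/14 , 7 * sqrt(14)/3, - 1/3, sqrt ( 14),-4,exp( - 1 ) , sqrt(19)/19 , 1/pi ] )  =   [-10*sqrt( 13) ,-4 ,-1/3,sqrt( 19) /19 , sqrt(14 ) /14 , 1/pi, exp( - 1 ),sqrt(14), 7*sqrt (14) /3 ]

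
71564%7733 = 1967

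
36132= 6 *6022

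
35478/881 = 40+238/881 = 40.27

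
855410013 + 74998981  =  930408994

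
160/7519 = 160/7519 = 0.02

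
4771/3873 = 1 + 898/3873 = 1.23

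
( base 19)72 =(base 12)B3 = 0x87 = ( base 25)5a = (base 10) 135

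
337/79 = 337/79 = 4.27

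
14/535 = 14/535 = 0.03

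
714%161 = 70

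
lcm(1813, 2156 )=79772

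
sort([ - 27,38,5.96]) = [ - 27,5.96,  38]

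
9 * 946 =8514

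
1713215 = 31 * 55265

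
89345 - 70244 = 19101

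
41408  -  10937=30471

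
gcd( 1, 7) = 1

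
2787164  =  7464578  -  4677414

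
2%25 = 2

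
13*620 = 8060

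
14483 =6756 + 7727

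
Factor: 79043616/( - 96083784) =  - 2^2*61^(-1) * 131^ (-1 )*167^( - 1)*274457^1=   - 1097828/1334497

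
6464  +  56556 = 63020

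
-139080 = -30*4636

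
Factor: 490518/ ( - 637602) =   -  687/893 = -3^1*19^ (- 1 )*47^( - 1)*229^1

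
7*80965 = 566755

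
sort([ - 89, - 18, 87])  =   [ - 89, - 18,  87] 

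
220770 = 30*7359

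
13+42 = 55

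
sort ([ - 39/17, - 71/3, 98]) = [ - 71/3, - 39/17,98]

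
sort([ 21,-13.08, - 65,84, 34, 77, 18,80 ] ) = [ - 65, - 13.08,18 , 21, 34, 77, 80, 84 ]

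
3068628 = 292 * 10509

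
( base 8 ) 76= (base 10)62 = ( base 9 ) 68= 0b111110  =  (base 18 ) 38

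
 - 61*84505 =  - 5154805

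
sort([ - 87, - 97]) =[ - 97, - 87] 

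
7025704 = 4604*1526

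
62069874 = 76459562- 14389688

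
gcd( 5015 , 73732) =1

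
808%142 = 98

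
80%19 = 4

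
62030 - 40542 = 21488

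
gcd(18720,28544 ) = 32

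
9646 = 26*371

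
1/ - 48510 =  - 1 + 48509/48510 = - 0.00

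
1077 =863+214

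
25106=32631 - 7525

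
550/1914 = 25/87 = 0.29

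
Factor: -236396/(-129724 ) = 7^(- 1)*41^( - 1) * 523^1 = 523/287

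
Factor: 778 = 2^1* 389^1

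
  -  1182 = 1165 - 2347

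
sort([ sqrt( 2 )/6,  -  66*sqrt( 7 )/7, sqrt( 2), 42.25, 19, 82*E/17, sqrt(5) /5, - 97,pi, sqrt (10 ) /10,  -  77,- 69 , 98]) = [-97, - 77,  -  69, - 66*sqrt( 7)/7, sqrt( 2 ) /6, sqrt(10 )/10,  sqrt(5 ) /5, sqrt( 2 ), pi, 82*E/17,19,42.25 , 98]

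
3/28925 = 3/28925 = 0.00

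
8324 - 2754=5570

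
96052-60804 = 35248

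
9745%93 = 73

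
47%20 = 7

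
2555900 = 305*8380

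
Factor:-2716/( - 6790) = 2/5 = 2^1*5^( - 1)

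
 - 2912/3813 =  - 2912/3813 = - 0.76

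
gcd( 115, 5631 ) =1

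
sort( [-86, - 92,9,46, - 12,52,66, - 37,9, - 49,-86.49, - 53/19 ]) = [- 92, - 86.49,-86,-49, - 37, - 12,-53/19,9, 9,46 , 52,66]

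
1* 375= 375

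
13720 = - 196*(-70 ) 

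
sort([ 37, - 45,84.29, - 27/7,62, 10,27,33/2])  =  [ - 45, - 27/7, 10,33/2, 27, 37 , 62, 84.29 ] 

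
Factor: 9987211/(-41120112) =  - 2^ (  -  4 )*3^( - 1)*11^ (-1) * 13^1 * 17^1 * 47^( - 1)*1657^( - 1)*45191^1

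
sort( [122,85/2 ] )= [ 85/2,  122]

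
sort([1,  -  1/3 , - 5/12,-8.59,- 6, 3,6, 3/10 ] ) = [-8.59,-6,  -  5/12, - 1/3 , 3/10,  1,3,  6]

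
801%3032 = 801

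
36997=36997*1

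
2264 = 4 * 566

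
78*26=2028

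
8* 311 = 2488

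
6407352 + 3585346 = 9992698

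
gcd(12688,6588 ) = 244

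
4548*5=22740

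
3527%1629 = 269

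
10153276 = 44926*226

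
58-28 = 30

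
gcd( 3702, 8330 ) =2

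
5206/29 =179 + 15/29 = 179.52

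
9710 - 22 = 9688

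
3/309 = 1/103= 0.01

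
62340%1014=486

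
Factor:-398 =-2^1*199^1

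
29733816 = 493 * 60312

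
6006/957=6 + 8/29 = 6.28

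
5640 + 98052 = 103692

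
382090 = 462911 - 80821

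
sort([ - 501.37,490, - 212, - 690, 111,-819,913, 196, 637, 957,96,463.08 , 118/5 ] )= [ - 819, - 690, - 501.37, - 212,  118/5,  96,  111, 196, 463.08, 490, 637,913, 957]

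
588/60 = 49/5 = 9.80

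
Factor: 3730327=17^1*19^1 * 11549^1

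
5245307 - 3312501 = 1932806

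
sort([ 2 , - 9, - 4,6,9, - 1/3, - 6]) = [ - 9,-6, - 4, - 1/3 , 2,6,9]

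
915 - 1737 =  - 822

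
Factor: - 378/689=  - 2^1*3^3*7^1*13^( - 1 )*53^( - 1 )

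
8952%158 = 104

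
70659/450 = 157 + 1/50 = 157.02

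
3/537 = 1/179=0.01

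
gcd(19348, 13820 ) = 2764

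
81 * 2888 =233928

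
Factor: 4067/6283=7^2*61^( - 1 )*83^1*103^( - 1)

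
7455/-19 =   -  7455/19 = - 392.37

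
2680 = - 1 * ( - 2680)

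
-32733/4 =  -32733/4 = - 8183.25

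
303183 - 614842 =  - 311659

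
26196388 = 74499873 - 48303485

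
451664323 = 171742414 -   -  279921909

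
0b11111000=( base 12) 188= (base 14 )13A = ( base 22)B6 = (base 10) 248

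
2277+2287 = 4564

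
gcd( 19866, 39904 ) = 86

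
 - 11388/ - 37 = 307 + 29/37 = 307.78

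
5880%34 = 32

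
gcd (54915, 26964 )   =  21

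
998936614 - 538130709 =460805905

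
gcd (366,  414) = 6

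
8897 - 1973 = 6924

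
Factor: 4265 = 5^1*853^1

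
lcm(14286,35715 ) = 71430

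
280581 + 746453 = 1027034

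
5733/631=9  +  54/631 = 9.09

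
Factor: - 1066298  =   - 2^1 * 533149^1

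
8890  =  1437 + 7453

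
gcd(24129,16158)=3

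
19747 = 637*31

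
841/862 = 841/862 = 0.98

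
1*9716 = 9716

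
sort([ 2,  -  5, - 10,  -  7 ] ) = [ - 10, - 7 , - 5, 2] 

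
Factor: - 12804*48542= -621531768=- 2^3 * 3^1*11^1*13^1*97^1*1867^1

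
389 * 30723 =11951247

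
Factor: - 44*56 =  - 2^5*7^1* 11^1 =- 2464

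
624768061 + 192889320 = 817657381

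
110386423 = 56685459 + 53700964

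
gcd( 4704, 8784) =48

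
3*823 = 2469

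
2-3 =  - 1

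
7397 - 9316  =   - 1919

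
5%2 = 1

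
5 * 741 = 3705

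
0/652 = 0  =  0.00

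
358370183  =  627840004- 269469821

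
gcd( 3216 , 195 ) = 3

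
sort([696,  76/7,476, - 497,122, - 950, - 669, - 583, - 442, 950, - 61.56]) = [ - 950,-669 ,-583, - 497,  -  442, - 61.56,76/7,122,476,696,950] 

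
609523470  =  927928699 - 318405229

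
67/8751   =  67/8751 = 0.01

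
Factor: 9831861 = 3^4*13^1*9337^1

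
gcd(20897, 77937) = 1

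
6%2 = 0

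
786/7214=393/3607 = 0.11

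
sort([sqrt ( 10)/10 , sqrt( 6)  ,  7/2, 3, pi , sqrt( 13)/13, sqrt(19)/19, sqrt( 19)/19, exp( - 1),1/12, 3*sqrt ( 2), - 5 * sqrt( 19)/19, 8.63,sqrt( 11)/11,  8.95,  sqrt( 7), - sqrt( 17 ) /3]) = [ - sqrt( 17 )/3, - 5 * sqrt ( 19)/19,1/12, sqrt( 19 )/19,sqrt( 19) /19, sqrt( 13 ) /13,sqrt ( 11)/11, sqrt(10) /10 , exp(-1),sqrt( 6), sqrt( 7), 3, pi, 7/2,3*sqrt (2 ),8.63, 8.95 ] 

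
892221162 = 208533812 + 683687350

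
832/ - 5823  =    -  832/5823 = - 0.14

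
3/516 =1/172 = 0.01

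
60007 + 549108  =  609115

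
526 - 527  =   - 1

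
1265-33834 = - 32569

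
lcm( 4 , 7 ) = 28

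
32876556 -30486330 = 2390226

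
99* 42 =4158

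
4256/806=2128/403 = 5.28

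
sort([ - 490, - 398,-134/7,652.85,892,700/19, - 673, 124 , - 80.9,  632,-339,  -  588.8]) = [ - 673, - 588.8, - 490, - 398, - 339, - 80.9, - 134/7, 700/19 , 124,632,652.85,892]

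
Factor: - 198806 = - 2^1*107^1*929^1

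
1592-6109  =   - 4517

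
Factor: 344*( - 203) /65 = -2^3*5^( - 1)*7^1*13^(-1)*29^1*43^1 = -69832/65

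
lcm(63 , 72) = 504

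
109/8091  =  109/8091 = 0.01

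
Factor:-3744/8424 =-4/9 = - 2^2*3^( - 2)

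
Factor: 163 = 163^1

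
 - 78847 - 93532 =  - 172379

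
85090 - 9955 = 75135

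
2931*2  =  5862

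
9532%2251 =528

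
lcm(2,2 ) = 2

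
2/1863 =2/1863 = 0.00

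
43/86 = 1/2 = 0.50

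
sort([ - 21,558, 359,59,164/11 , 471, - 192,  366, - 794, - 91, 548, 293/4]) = [ - 794,  -  192,-91,  -  21, 164/11,59, 293/4,359,366, 471,  548,558 ] 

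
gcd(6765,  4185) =15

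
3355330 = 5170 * 649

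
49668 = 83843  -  34175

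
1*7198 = 7198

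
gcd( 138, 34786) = 2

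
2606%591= 242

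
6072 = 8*759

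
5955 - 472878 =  - 466923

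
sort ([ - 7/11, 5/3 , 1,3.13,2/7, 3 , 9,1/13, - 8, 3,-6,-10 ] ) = [ - 10,-8,  -  6, - 7/11,1/13,2/7, 1 , 5/3,3,3,  3.13,9] 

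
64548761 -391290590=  - 326741829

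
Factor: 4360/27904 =2^( - 5)*5^1 = 5/32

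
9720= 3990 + 5730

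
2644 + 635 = 3279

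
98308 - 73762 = 24546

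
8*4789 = 38312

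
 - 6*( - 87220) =523320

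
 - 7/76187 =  - 1+76180/76187 = -  0.00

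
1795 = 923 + 872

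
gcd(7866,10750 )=2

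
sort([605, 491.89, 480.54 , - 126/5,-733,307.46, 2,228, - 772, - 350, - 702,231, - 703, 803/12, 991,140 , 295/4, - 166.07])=[  -  772,  -  733,-703,  -  702, - 350 , - 166.07,- 126/5, 2, 803/12, 295/4,140, 228,  231,307.46, 480.54,  491.89,  605, 991]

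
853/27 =31 + 16/27 = 31.59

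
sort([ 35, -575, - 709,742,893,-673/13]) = [ - 709, - 575,- 673/13,35 , 742,893] 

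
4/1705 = 4/1705 = 0.00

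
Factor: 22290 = 2^1*3^1*5^1*743^1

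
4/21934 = 2/10967 = 0.00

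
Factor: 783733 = 783733^1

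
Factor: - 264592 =- 2^4*23^1 * 719^1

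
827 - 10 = 817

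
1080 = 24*45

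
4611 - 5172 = -561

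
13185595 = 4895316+8290279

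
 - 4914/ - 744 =6 + 75/124 = 6.60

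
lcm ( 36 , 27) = 108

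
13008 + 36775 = 49783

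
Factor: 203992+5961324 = 2^2 * 439^1*3511^1 = 6165316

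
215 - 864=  - 649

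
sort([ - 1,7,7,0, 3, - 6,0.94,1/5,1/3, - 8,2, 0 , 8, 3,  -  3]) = [ - 8, - 6, - 3, -1 , 0,0, 1/5,1/3,0.94, 2,3,3, 7, 7, 8]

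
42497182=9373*4534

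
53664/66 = 8944/11 =813.09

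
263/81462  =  263/81462 = 0.00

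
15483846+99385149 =114868995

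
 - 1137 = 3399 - 4536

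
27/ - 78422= - 27/78422 = - 0.00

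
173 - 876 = - 703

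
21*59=1239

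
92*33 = 3036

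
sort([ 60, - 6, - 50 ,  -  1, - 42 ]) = [  -  50, - 42,-6, - 1,60 ] 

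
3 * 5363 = 16089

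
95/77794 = 95/77794 =0.00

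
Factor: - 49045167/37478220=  - 16348389/12492740= - 2^(  -  2) * 3^1  *  5^( - 1)*13^( - 1 )*71^1*48049^( - 1)*76753^1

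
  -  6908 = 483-7391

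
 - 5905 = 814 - 6719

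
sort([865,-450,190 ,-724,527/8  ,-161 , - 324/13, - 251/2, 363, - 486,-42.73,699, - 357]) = [ - 724, - 486  , - 450, - 357, - 161,-251/2, - 42.73,-324/13, 527/8,190,363,699,  865] 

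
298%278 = 20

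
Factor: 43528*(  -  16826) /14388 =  - 2^2*3^( - 1)*11^(  -  1)*47^1 *109^ ( - 1) * 179^1*5441^1 = - 183100532/3597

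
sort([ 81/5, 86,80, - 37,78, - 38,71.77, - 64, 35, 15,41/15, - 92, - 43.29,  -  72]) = [ - 92, - 72,-64, - 43.29, - 38, - 37,  41/15,15,81/5,35,  71.77,  78,80, 86 ] 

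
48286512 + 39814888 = 88101400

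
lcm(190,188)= 17860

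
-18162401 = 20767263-38929664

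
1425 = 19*75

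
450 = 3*150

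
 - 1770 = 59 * ( - 30 ) 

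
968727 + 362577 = 1331304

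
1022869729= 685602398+337267331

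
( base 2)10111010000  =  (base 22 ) 31e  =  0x5D0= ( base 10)1488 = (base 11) 1133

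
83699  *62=5189338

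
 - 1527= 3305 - 4832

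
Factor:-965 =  - 5^1 * 193^1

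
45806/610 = 22903/305 =75.09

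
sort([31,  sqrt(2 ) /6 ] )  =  [sqrt( 2) /6,31] 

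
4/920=1/230 = 0.00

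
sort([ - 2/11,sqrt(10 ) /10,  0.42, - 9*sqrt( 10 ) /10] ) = [ - 9 * sqrt( 10)/10, - 2/11,sqrt( 10)/10, 0.42 ] 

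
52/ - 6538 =-1 + 3243/3269 = -  0.01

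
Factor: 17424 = 2^4*3^2*11^2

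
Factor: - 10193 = - 10193^1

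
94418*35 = 3304630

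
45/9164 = 45/9164 = 0.00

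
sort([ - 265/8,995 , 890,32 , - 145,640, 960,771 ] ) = [ - 145, - 265/8 , 32,640,771, 890, 960 , 995] 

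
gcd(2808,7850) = 2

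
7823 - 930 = 6893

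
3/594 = 1/198 = 0.01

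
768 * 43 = 33024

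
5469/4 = 1367+1/4 = 1367.25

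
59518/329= 59518/329 = 180.91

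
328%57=43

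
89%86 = 3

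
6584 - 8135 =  - 1551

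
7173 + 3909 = 11082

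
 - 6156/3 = - 2052 = - 2052.00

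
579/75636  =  193/25212 = 0.01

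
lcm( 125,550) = 2750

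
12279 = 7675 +4604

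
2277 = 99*23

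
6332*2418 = 15310776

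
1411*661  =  932671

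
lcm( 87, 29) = 87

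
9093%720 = 453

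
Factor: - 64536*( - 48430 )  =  2^4*3^1*5^1*29^1 * 167^1 * 2689^1 =3125478480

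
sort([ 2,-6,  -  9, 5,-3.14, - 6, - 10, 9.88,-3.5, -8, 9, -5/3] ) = [ - 10, - 9,-8,  -  6 ,-6, - 3.5,  -  3.14,-5/3,2, 5, 9, 9.88 ] 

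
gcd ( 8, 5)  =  1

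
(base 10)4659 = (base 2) 1001000110011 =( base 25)7b9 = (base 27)6af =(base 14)19ab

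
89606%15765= 10781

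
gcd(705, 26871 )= 3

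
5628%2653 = 322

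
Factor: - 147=- 3^1 * 7^2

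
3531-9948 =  - 6417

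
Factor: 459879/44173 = 3^1*7^1 * 61^1*163^( - 1 ) * 271^(  -  1 )*359^1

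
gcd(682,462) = 22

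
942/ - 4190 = -1+1624/2095=-0.22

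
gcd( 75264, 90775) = 1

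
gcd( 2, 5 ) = 1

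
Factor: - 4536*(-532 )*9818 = 2^6*3^4*7^2*19^1*4909^1 = 23692326336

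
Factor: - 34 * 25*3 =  - 2^1*3^1*5^2*17^1 = - 2550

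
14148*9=127332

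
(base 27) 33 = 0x54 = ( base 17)4g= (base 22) 3I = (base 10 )84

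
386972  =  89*4348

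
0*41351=0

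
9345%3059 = 168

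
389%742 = 389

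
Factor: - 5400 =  - 2^3*3^3*5^2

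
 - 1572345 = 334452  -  1906797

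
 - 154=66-220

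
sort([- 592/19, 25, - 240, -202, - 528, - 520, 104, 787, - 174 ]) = [  -  528, - 520 , - 240, - 202, - 174, - 592/19,25, 104,787 ] 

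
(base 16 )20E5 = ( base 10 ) 8421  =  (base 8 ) 20345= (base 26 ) cbn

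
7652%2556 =2540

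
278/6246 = 139/3123 = 0.04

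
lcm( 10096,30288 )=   30288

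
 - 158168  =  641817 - 799985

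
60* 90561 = 5433660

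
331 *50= 16550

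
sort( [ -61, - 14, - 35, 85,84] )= [  -  61  ,-35,  -  14,84, 85]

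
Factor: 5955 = 3^1*5^1*397^1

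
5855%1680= 815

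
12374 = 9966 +2408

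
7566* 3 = 22698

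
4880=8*610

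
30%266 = 30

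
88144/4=22036 = 22036.00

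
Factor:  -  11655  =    -  3^2*5^1*7^1*37^1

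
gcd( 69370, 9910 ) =9910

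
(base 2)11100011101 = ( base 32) 1OT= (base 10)1821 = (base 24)33l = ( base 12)1079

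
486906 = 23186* 21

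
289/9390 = 289/9390= 0.03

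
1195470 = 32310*37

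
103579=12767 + 90812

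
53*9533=505249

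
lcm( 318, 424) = 1272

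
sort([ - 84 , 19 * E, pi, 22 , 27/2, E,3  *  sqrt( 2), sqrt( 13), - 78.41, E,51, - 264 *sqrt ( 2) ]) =[ - 264 * sqrt(2), - 84, - 78.41,E, E , pi, sqrt( 13), 3 * sqrt( 2 ) , 27/2 , 22,51,19*E ]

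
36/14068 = 9/3517 = 0.00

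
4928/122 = 40 +24/61  =  40.39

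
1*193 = 193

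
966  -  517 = 449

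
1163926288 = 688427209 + 475499079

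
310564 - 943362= - 632798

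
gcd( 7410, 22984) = 26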